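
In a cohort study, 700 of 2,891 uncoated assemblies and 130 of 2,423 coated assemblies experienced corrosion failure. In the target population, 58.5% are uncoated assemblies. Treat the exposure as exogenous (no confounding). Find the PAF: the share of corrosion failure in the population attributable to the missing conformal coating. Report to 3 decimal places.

p₁ = P(outcome | exposed) = 700/2891 = 0.24213
p₀ = P(outcome | unexposed) = 130/2423 = 0.053652
Overall risk P(Y=1) = π·p₁ + (1−π)·p₀ = 0.585×0.24213 + 0.415×0.053652 = 0.16391.
Under exogeneity, PAF = [P(Y=1) − p₀] / P(Y=1).
PAF = (0.16391 − 0.053652) / 0.16391 ≈ 0.6727

PAF ≈ 0.673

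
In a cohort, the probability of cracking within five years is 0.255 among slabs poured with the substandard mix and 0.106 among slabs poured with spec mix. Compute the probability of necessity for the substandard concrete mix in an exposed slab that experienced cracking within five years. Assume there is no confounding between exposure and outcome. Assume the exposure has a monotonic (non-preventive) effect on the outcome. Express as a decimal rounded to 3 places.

PN ≈ 0.584

Let p₁ = 0.255, p₀ = 0.106.
Under exogeneity and monotonicity, PN = (p₁ − p₀) / p₁.
PN = (0.255 − 0.106) / 0.255 = 0.149 / 0.255 ≈ 0.5843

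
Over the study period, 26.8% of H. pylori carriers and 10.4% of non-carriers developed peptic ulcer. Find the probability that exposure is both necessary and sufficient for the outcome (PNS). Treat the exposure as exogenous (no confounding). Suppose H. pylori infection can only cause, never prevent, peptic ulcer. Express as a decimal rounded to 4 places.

p₁ = 0.268, p₀ = 0.104.
Under exogeneity and monotonicity, PNS = p₁ − p₀.
PNS = 0.268 − 0.104 = 0.164

PNS ≈ 0.1640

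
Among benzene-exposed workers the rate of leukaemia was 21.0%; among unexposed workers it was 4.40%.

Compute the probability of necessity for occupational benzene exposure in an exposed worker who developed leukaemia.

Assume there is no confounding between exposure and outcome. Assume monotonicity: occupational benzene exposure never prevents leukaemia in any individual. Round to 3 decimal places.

PN ≈ 0.790

p₁ = 0.21, p₀ = 0.044.
Under exogeneity and monotonicity, PN = (p₁ − p₀) / p₁.
PN = (0.21 − 0.044) / 0.21 = 0.166 / 0.21 ≈ 0.7905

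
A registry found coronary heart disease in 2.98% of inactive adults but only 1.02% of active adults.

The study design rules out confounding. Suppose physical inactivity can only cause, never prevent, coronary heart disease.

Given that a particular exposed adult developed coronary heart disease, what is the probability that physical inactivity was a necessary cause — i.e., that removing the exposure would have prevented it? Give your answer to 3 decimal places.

PN ≈ 0.658

p₁ = 0.0298, p₀ = 0.0102.
Under exogeneity and monotonicity, PN = (p₁ − p₀) / p₁.
PN = (0.0298 − 0.0102) / 0.0298 = 0.0196 / 0.0298 ≈ 0.6577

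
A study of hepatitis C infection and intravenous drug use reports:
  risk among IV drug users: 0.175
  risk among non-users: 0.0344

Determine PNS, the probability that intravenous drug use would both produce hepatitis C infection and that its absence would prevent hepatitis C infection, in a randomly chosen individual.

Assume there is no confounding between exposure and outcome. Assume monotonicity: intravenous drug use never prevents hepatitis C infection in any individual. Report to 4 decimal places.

Let p₁ = 0.175, p₀ = 0.0344.
Under exogeneity and monotonicity, PNS = p₁ − p₀.
PNS = 0.175 − 0.0344 = 0.1406

PNS ≈ 0.1406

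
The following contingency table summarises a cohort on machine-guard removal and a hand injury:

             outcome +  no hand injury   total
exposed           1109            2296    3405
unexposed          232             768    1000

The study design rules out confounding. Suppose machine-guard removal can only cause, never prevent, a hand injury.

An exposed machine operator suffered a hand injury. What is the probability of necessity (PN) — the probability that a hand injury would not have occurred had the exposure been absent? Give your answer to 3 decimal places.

PN ≈ 0.288

p₁ = P(outcome | exposed) = 1109/3405 = 0.3257
p₀ = P(outcome | unexposed) = 232/1000 = 0.232
Under exogeneity and monotonicity, PN = (p₁ − p₀) / p₁.
PN = (0.3257 − 0.232) / 0.3257 = 0.093698 / 0.3257 ≈ 0.2877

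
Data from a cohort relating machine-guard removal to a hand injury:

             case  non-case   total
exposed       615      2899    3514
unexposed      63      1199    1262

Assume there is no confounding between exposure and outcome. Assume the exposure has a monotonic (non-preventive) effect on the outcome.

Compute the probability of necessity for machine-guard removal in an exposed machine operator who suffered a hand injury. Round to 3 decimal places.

PN ≈ 0.715

p₁ = P(outcome | exposed) = 615/3514 = 0.17501
p₀ = P(outcome | unexposed) = 63/1262 = 0.049921
Under exogeneity and monotonicity, PN = (p₁ − p₀)/p₁.
PN = (0.17501 − 0.049921) / 0.17501 ≈ 0.7148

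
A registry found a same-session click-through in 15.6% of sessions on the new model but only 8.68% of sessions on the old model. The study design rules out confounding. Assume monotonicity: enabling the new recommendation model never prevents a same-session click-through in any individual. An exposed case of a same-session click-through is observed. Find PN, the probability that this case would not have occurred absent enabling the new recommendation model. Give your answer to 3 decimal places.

PN ≈ 0.444

p₁ = 0.156, p₀ = 0.0868.
Under exogeneity and monotonicity, PN = (p₁ − p₀) / p₁.
PN = (0.156 − 0.0868) / 0.156 = 0.0692 / 0.156 ≈ 0.4436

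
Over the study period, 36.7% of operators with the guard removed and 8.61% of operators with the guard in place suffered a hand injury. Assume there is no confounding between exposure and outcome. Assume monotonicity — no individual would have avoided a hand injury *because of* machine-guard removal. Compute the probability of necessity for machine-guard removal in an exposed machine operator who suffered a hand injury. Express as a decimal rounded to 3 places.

PN ≈ 0.765

p₁ = 0.367, p₀ = 0.0861.
Under exogeneity and monotonicity, PN = (p₁ − p₀) / p₁.
PN = (0.367 − 0.0861) / 0.367 = 0.2809 / 0.367 ≈ 0.7654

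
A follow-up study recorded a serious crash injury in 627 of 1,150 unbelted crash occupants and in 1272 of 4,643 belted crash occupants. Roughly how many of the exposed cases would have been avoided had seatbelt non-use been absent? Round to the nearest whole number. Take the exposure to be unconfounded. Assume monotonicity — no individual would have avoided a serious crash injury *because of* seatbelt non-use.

about 312 cases

p₁ = P(outcome | exposed) = 627/1150 = 0.54522
p₀ = P(outcome | unexposed) = 1272/4643 = 0.27396
PN = (p₁ − p₀)/p₁ = (0.54522 − 0.27396) / 0.54522 ≈ 0.49752.
Attributable cases ≈ PN × (exposed cases) = 0.49752 × 627 ≈ 311.95.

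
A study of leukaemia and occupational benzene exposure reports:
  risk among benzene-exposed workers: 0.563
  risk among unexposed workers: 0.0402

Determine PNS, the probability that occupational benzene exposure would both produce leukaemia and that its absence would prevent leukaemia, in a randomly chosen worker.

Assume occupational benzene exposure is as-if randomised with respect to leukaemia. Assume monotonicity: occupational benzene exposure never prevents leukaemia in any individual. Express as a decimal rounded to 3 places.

Let p₁ = 0.563, p₀ = 0.0402.
Under exogeneity and monotonicity, PNS = p₁ − p₀.
PNS = 0.563 − 0.0402 = 0.5228

PNS ≈ 0.523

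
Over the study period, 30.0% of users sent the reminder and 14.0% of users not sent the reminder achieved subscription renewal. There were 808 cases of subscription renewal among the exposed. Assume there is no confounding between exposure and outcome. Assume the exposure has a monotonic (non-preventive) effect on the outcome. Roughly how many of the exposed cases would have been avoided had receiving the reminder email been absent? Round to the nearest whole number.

about 431 cases

p₁ = 0.3, p₀ = 0.14.
PN = (p₁ − p₀)/p₁ = (0.3 − 0.14) / 0.3 ≈ 0.53333.
Attributable cases ≈ PN × (exposed cases) = 0.53333 × 808 ≈ 430.93.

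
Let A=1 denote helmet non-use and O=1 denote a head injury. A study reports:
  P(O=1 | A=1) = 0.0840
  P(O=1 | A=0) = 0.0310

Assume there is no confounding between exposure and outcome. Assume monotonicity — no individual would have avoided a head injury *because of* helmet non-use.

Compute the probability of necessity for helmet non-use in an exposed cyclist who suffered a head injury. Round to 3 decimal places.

PN ≈ 0.631

Let p₁ = 0.084, p₀ = 0.031.
Under exogeneity and monotonicity, PN = (p₁ − p₀) / p₁.
PN = (0.084 − 0.031) / 0.084 = 0.053 / 0.084 ≈ 0.6310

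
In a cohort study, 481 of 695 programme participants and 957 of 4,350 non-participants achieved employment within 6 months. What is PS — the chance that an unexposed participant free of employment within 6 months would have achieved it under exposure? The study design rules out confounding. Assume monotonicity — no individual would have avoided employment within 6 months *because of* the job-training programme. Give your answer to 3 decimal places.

p₁ = P(outcome | exposed) = 481/695 = 0.69209
p₀ = P(outcome | unexposed) = 957/4350 = 0.22
Under exogeneity and monotonicity, PS = (p₁ − p₀) / (1 − p₀).
PS = (0.69209 − 0.22) / (1 − 0.22) = 0.47209 / 0.78 ≈ 0.6052

PS ≈ 0.605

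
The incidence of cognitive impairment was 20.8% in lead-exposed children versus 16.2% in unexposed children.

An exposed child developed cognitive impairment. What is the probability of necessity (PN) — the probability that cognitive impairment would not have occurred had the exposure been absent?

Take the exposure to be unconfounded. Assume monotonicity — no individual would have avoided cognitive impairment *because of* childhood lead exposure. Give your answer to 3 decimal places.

PN ≈ 0.221

p₁ = 0.208, p₀ = 0.162.
Under exogeneity and monotonicity, PN = (p₁ − p₀) / p₁.
PN = (0.208 − 0.162) / 0.208 = 0.046 / 0.208 ≈ 0.2212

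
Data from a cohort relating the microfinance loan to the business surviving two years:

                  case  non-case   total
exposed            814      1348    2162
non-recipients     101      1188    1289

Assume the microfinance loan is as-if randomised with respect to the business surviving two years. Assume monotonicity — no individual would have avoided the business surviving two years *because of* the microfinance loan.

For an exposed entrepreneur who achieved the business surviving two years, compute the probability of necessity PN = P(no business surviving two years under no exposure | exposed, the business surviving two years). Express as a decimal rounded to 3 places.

p₁ = P(outcome | exposed) = 814/2162 = 0.3765
p₀ = P(outcome | unexposed) = 101/1289 = 0.078355
Under exogeneity and monotonicity, PN = (p₁ − p₀)/p₁.
PN = (0.3765 − 0.078355) / 0.3765 ≈ 0.7919

PN ≈ 0.792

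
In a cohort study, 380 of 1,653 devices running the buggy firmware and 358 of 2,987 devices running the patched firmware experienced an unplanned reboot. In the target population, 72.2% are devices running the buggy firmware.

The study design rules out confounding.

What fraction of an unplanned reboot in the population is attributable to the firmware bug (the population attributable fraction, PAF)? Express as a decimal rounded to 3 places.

p₁ = P(outcome | exposed) = 380/1653 = 0.22989
p₀ = P(outcome | unexposed) = 358/2987 = 0.11985
Overall risk P(Y=1) = π·p₁ + (1−π)·p₀ = 0.722×0.22989 + 0.278×0.11985 = 0.1993.
Under exogeneity, PAF = [P(Y=1) − p₀] / P(Y=1).
PAF = (0.1993 − 0.11985) / 0.1993 ≈ 0.3986

PAF ≈ 0.399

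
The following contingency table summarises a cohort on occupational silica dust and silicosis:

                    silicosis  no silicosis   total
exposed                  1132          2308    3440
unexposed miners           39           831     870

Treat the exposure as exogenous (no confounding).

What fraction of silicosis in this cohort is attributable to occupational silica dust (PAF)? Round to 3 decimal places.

PAF ≈ 0.835

p₁ = P(outcome | exposed) = 1132/3440 = 0.32907
p₀ = P(outcome | unexposed) = 39/870 = 0.044828
Exposure prevalence π = 3440/4310 = 0.79814; overall risk P(Y=1) = 0.27169.
Under exogeneity, PAF = [P(Y=1) − p₀]/P(Y=1).
PAF = (0.27169 − 0.044828) / 0.27169 ≈ 0.8350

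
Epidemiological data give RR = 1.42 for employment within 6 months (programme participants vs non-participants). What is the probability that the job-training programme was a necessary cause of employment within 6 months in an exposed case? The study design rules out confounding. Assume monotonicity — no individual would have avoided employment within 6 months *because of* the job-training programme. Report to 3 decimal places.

Under exogeneity and monotonicity, PN = (RR − 1) / RR = 1 − 1/RR.
PN = (1.42 − 1) / 1.42 = 0.42 / 1.42 ≈ 0.2958

PN ≈ 0.296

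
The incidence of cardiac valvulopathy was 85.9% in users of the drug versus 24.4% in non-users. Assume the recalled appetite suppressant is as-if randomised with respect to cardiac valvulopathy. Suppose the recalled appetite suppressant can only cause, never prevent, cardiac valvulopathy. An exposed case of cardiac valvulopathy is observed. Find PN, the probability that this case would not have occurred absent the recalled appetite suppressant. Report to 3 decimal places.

PN ≈ 0.716

p₁ = 0.859, p₀ = 0.244.
Under exogeneity and monotonicity, PN = (p₁ − p₀) / p₁.
PN = (0.859 − 0.244) / 0.859 = 0.615 / 0.859 ≈ 0.7159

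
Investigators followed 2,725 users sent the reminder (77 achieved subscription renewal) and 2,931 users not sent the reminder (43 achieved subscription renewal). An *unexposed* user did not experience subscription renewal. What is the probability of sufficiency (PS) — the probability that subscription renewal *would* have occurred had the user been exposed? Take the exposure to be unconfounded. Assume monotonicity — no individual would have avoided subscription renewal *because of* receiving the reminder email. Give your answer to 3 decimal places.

PS ≈ 0.014

p₁ = P(outcome | exposed) = 77/2725 = 0.028257
p₀ = P(outcome | unexposed) = 43/2931 = 0.014671
Under exogeneity and monotonicity, PS = (p₁ − p₀) / (1 − p₀).
PS = (0.028257 − 0.014671) / (1 − 0.014671) = 0.013586 / 0.98533 ≈ 0.0138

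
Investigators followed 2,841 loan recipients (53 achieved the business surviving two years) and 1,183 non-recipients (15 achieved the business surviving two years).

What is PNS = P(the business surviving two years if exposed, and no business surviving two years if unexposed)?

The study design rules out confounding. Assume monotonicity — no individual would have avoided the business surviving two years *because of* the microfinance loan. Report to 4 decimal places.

PNS ≈ 0.0060

p₁ = P(outcome | exposed) = 53/2841 = 0.018655
p₀ = P(outcome | unexposed) = 15/1183 = 0.01268
Under exogeneity and monotonicity, PNS = p₁ − p₀.
PNS = 0.018655 − 0.01268 = 0.0059758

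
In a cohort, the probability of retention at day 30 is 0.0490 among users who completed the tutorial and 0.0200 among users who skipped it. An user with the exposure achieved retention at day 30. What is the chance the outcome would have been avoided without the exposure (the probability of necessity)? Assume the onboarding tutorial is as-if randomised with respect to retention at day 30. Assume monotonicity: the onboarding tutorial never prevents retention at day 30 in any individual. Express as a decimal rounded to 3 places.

PN ≈ 0.592

Let p₁ = 0.049, p₀ = 0.02.
Under exogeneity and monotonicity, PN = (p₁ − p₀) / p₁.
PN = (0.049 − 0.02) / 0.049 = 0.029 / 0.049 ≈ 0.5918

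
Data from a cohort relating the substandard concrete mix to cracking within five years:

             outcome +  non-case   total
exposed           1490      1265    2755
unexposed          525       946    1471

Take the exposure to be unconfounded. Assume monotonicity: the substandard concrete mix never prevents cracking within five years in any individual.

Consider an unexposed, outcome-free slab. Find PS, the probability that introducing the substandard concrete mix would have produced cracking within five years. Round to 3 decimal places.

PS ≈ 0.286

p₁ = P(outcome | exposed) = 1490/2755 = 0.54083
p₀ = P(outcome | unexposed) = 525/1471 = 0.3569
Under exogeneity and monotonicity, PS = (p₁ − p₀)/(1 − p₀).
PS = (0.54083 − 0.3569) / 0.6431 ≈ 0.2860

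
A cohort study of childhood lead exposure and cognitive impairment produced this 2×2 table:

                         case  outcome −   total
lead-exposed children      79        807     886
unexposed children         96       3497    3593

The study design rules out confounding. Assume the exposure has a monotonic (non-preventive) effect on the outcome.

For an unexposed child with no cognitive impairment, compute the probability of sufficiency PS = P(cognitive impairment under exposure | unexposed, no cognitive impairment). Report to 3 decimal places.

p₁ = P(outcome | exposed) = 79/886 = 0.089165
p₀ = P(outcome | unexposed) = 96/3593 = 0.026719
Under exogeneity and monotonicity, PS = (p₁ − p₀) / (1 − p₀).
PS = (0.089165 − 0.026719) / (1 − 0.026719) = 0.062446 / 0.97328 ≈ 0.0642

PS ≈ 0.064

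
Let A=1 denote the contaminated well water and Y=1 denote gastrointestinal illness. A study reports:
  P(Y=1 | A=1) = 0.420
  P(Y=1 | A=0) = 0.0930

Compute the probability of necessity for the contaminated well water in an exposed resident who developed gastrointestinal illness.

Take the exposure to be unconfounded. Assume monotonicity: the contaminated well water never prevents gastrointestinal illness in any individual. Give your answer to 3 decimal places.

PN ≈ 0.779

Let p₁ = 0.42, p₀ = 0.093.
Under exogeneity and monotonicity, PN = (p₁ − p₀) / p₁.
PN = (0.42 − 0.093) / 0.42 = 0.327 / 0.42 ≈ 0.7786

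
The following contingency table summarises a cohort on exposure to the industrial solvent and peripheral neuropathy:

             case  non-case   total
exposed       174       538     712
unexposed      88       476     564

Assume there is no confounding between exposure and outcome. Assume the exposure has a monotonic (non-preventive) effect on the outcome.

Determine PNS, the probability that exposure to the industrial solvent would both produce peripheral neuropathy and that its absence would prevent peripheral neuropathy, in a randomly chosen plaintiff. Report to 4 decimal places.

p₁ = P(outcome | exposed) = 174/712 = 0.24438
p₀ = P(outcome | unexposed) = 88/564 = 0.15603
Under exogeneity and monotonicity, PNS = p₁ − p₀.
PNS = 0.24438 − 0.15603 = 0.088354

PNS ≈ 0.0884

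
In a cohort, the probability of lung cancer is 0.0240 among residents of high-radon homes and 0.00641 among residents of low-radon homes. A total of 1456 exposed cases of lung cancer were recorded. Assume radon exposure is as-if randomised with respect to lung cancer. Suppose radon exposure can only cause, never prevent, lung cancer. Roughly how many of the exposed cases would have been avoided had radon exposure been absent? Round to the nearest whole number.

about 1067 cases

Let p₁ = 0.024, p₀ = 0.00641.
PN = (p₁ − p₀)/p₁ = (0.024 − 0.00641) / 0.024 ≈ 0.73292.
Attributable cases ≈ PN × (exposed cases) = 0.73292 × 1456 ≈ 1067.13.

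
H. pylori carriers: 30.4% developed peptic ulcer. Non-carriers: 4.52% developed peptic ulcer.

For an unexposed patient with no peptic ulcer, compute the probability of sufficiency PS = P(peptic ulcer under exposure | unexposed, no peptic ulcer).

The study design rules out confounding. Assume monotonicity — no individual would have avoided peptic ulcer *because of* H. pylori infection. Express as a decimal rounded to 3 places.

p₁ = 0.304, p₀ = 0.0452.
Under exogeneity and monotonicity, PS = (p₁ − p₀) / (1 − p₀).
PS = (0.304 − 0.0452) / (1 − 0.0452) = 0.2588 / 0.9548 ≈ 0.2711

PS ≈ 0.271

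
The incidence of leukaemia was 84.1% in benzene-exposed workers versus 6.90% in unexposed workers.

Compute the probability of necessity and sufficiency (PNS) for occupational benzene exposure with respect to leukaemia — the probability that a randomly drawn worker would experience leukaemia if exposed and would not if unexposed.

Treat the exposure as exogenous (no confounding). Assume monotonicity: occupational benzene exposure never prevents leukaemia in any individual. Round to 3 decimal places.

PNS ≈ 0.772

p₁ = 0.841, p₀ = 0.069.
Under exogeneity and monotonicity, PNS = p₁ − p₀.
PNS = 0.841 − 0.069 = 0.772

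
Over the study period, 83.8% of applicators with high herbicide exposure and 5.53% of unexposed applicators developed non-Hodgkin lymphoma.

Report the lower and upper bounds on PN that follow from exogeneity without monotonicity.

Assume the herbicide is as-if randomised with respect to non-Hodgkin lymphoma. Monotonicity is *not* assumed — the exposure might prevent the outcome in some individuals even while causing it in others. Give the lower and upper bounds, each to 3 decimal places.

0.934 ≤ PN ≤ 1.000

p₁ = 0.838, p₀ = 0.0553.
Under exogeneity alone the bounds on PN are max{0,(p₁−p₀)/p₁} ≤ PN ≤ min{1,(1−p₀)/p₁}.
  lower = (p₁ − p₀)/p₁ = 0.7827 / 0.838 ≈ 0.9340
  upper = min{1, (1 − p₀)/p₁} = 0.9447 / 0.838 ≈ 1.1273 → capped at 1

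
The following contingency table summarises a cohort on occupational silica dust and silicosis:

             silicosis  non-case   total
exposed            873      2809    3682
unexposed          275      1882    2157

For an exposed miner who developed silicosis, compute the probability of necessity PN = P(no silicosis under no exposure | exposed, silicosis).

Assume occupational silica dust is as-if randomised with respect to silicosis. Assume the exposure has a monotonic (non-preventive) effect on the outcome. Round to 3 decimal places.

PN ≈ 0.462

p₁ = P(outcome | exposed) = 873/3682 = 0.2371
p₀ = P(outcome | unexposed) = 275/2157 = 0.12749
Under exogeneity and monotonicity, PN = (p₁ − p₀) / p₁.
PN = (0.2371 − 0.12749) / 0.2371 = 0.10961 / 0.2371 ≈ 0.4623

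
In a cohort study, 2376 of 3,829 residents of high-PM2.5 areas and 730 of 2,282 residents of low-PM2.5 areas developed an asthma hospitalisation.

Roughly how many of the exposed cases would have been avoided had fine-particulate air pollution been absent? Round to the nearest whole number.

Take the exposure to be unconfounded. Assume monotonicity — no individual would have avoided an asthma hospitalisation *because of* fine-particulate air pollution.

p₁ = P(outcome | exposed) = 2376/3829 = 0.62053
p₀ = P(outcome | unexposed) = 730/2282 = 0.31989
PN = (p₁ − p₀)/p₁ = (0.62053 − 0.31989) / 0.62053 ≈ 0.48448.
Attributable cases ≈ PN × (exposed cases) = 0.48448 × 2376 ≈ 1151.12.

about 1151 cases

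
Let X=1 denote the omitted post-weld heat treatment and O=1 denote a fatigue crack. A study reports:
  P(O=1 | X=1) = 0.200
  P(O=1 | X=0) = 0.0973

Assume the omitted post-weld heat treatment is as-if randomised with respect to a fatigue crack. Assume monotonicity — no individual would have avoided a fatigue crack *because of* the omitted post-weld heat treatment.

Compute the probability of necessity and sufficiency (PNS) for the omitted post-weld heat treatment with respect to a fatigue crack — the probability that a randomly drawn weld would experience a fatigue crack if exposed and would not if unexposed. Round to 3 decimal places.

Let p₁ = 0.2, p₀ = 0.0973.
Under exogeneity and monotonicity, PNS = p₁ − p₀.
PNS = 0.2 − 0.0973 = 0.1027

PNS ≈ 0.103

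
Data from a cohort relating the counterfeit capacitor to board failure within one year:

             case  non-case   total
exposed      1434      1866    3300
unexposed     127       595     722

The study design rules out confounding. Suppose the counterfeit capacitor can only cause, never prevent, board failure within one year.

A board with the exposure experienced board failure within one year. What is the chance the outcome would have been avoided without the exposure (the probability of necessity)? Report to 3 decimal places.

PN ≈ 0.595

p₁ = P(outcome | exposed) = 1434/3300 = 0.43455
p₀ = P(outcome | unexposed) = 127/722 = 0.1759
Under exogeneity and monotonicity, PN = (p₁ − p₀)/p₁.
PN = (0.43455 − 0.1759) / 0.43455 ≈ 0.5952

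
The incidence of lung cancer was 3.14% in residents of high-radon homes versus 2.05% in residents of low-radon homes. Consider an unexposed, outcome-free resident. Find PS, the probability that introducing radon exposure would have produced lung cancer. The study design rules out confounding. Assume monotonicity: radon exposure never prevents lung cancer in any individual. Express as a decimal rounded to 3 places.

p₁ = 0.0314, p₀ = 0.0205.
Under exogeneity and monotonicity, PS = (p₁ − p₀) / (1 − p₀).
PS = (0.0314 − 0.0205) / (1 − 0.0205) = 0.0109 / 0.9795 ≈ 0.0111

PS ≈ 0.011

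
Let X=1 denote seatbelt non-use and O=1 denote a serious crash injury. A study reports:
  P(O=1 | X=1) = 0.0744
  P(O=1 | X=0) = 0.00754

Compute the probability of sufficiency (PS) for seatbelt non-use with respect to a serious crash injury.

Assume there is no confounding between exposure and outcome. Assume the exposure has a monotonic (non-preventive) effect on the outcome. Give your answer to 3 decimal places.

PS ≈ 0.067

Let p₁ = 0.0744, p₀ = 0.00754.
Under exogeneity and monotonicity, PS = (p₁ − p₀) / (1 − p₀).
PS = (0.0744 − 0.00754) / (1 − 0.00754) = 0.06686 / 0.99246 ≈ 0.0674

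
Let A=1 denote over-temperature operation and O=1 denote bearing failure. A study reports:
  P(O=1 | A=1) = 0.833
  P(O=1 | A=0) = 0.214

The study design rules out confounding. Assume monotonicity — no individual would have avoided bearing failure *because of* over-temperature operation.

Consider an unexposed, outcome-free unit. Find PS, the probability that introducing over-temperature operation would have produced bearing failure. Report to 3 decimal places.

Let p₁ = 0.833, p₀ = 0.214.
Under exogeneity and monotonicity, PS = (p₁ − p₀) / (1 − p₀).
PS = (0.833 − 0.214) / (1 − 0.214) = 0.619 / 0.786 ≈ 0.7875

PS ≈ 0.788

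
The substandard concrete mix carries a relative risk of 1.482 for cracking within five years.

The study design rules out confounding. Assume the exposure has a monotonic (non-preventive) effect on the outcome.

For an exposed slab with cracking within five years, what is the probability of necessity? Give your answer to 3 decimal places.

PN ≈ 0.325

Under exogeneity and monotonicity, PN = (RR − 1) / RR = 1 − 1/RR.
PN = (1.482 − 1) / 1.482 = 0.482 / 1.482 ≈ 0.3252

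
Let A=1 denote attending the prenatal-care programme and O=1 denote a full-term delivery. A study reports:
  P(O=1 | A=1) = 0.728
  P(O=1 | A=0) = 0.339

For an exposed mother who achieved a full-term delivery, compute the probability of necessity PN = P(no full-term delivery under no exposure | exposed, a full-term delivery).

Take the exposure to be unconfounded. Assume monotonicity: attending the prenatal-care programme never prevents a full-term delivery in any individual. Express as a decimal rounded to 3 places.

PN ≈ 0.534

Let p₁ = 0.728, p₀ = 0.339.
Under exogeneity and monotonicity, PN = (p₁ − p₀) / p₁.
PN = (0.728 − 0.339) / 0.728 = 0.389 / 0.728 ≈ 0.5343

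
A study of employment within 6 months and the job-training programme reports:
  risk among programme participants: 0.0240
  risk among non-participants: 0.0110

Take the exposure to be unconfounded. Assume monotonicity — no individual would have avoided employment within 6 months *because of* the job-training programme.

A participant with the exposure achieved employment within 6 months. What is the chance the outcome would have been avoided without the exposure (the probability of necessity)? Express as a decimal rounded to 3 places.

PN ≈ 0.542

Let p₁ = 0.024, p₀ = 0.011.
Under exogeneity and monotonicity, PN = (p₁ − p₀) / p₁.
PN = (0.024 − 0.011) / 0.024 = 0.013 / 0.024 ≈ 0.5417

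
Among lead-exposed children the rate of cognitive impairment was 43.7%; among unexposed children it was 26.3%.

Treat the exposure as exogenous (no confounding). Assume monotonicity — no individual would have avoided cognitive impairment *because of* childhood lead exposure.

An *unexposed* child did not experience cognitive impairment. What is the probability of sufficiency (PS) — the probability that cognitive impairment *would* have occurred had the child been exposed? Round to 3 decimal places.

PS ≈ 0.236

p₁ = 0.437, p₀ = 0.263.
Under exogeneity and monotonicity, PS = (p₁ − p₀) / (1 − p₀).
PS = (0.437 − 0.263) / (1 − 0.263) = 0.174 / 0.737 ≈ 0.2361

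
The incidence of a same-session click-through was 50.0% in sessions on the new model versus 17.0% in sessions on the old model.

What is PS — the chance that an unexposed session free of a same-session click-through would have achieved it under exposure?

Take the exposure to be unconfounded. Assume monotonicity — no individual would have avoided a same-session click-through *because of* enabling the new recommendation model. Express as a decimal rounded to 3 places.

PS ≈ 0.398

p₁ = 0.5, p₀ = 0.17.
Under exogeneity and monotonicity, PS = (p₁ − p₀) / (1 − p₀).
PS = (0.5 − 0.17) / (1 − 0.17) = 0.33 / 0.83 ≈ 0.3976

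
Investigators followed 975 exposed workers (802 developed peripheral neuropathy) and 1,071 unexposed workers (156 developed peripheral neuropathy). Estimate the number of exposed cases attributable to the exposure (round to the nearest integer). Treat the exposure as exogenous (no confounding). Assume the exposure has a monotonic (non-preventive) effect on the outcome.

p₁ = P(outcome | exposed) = 802/975 = 0.82256
p₀ = P(outcome | unexposed) = 156/1071 = 0.14566
PN = (p₁ − p₀)/p₁ = (0.82256 − 0.14566) / 0.82256 ≈ 0.82292.
Attributable cases ≈ PN × (exposed cases) = 0.82292 × 802 ≈ 659.98.

about 660 cases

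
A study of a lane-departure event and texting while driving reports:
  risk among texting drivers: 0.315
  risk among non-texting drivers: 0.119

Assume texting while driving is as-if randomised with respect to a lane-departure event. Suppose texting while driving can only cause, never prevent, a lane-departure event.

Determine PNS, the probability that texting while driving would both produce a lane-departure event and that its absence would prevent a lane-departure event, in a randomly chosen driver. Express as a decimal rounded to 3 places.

PNS ≈ 0.196

Let p₁ = 0.315, p₀ = 0.119.
Under exogeneity and monotonicity, PNS = p₁ − p₀.
PNS = 0.315 − 0.119 = 0.196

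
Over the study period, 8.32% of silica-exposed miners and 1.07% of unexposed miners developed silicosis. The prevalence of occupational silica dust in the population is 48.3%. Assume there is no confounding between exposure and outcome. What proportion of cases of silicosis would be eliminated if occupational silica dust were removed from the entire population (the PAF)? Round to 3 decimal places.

p₁ = 0.0832, p₀ = 0.0107.
Overall risk P(Y=1) = π·p₁ + (1−π)·p₀ = 0.483×0.0832 + 0.517×0.0107 = 0.045717.
Under exogeneity, PAF = [P(Y=1) − p₀] / P(Y=1).
PAF = (0.045717 − 0.0107) / 0.045717 ≈ 0.7660

PAF ≈ 0.766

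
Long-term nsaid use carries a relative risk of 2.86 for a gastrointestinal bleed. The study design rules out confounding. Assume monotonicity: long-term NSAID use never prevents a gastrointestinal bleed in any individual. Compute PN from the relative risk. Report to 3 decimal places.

Under exogeneity and monotonicity, PN = (RR − 1) / RR = 1 − 1/RR.
PN = (2.86 − 1) / 2.86 = 1.86 / 2.86 ≈ 0.6503

PN ≈ 0.650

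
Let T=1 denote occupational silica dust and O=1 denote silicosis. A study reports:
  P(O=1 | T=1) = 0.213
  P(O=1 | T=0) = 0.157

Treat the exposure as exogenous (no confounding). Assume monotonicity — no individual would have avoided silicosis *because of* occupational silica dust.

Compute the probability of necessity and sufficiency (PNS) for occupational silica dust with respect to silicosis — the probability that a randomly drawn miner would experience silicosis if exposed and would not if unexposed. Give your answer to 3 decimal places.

Let p₁ = 0.213, p₀ = 0.157.
Under exogeneity and monotonicity, PNS = p₁ − p₀.
PNS = 0.213 − 0.157 = 0.056

PNS ≈ 0.056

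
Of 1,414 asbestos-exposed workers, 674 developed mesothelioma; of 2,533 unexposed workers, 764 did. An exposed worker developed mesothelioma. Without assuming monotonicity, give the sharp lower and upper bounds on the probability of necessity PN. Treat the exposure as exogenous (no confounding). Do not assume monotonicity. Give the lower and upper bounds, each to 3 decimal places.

p₁ = P(outcome | exposed) = 674/1414 = 0.47666
p₀ = P(outcome | unexposed) = 764/2533 = 0.30162
Under exogeneity alone the bounds on PN are max{0,(p₁−p₀)/p₁} ≤ PN ≤ min{1,(1−p₀)/p₁}.
  lower = (p₁ − p₀)/p₁ = 0.17504 / 0.47666 ≈ 0.3672
  upper = min{1, (1 − p₀)/p₁} = 0.69838 / 0.47666 ≈ 1.4652 → capped at 1

0.367 ≤ PN ≤ 1.000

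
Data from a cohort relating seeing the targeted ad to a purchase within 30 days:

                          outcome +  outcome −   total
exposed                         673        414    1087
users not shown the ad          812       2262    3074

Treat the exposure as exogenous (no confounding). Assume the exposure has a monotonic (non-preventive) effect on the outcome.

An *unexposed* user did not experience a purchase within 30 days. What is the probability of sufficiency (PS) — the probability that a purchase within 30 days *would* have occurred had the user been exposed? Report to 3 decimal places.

PS ≈ 0.482

p₁ = P(outcome | exposed) = 673/1087 = 0.61914
p₀ = P(outcome | unexposed) = 812/3074 = 0.26415
Under exogeneity and monotonicity, PS = (p₁ − p₀) / (1 − p₀).
PS = (0.61914 − 0.26415) / (1 − 0.26415) = 0.35498 / 0.73585 ≈ 0.4824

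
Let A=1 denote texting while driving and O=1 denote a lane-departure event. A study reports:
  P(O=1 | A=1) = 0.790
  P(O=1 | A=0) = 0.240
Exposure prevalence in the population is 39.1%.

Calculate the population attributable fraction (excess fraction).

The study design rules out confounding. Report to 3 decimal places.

Let p₁ = 0.79, p₀ = 0.24.
Overall risk P(Y=1) = π·p₁ + (1−π)·p₀ = 0.391×0.79 + 0.609×0.24 = 0.45505.
Under exogeneity, PAF = [P(Y=1) − p₀] / P(Y=1).
PAF = (0.45505 − 0.24) / 0.45505 ≈ 0.4726

PAF ≈ 0.473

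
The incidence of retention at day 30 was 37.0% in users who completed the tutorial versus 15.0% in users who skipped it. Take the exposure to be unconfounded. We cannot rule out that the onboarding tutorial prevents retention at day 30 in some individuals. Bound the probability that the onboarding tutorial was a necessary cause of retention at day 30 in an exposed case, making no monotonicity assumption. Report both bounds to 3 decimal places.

p₁ = 0.37, p₀ = 0.15.
Under exogeneity alone the bounds on PN are max{0,(p₁−p₀)/p₁} ≤ PN ≤ min{1,(1−p₀)/p₁}.
  lower = (p₁ − p₀)/p₁ = 0.22 / 0.37 ≈ 0.5946
  upper = min{1, (1 − p₀)/p₁} = 0.85 / 0.37 ≈ 2.2973 → capped at 1

0.595 ≤ PN ≤ 1.000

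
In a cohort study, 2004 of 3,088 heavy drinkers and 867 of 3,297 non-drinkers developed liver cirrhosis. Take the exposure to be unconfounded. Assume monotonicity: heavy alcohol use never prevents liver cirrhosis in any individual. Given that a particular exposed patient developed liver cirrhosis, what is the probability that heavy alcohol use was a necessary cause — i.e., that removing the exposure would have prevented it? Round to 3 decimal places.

p₁ = P(outcome | exposed) = 2004/3088 = 0.64896
p₀ = P(outcome | unexposed) = 867/3297 = 0.26297
Under exogeneity and monotonicity, PN = (p₁ − p₀) / p₁.
PN = (0.64896 − 0.26297) / 0.64896 = 0.386 / 0.64896 ≈ 0.5948

PN ≈ 0.595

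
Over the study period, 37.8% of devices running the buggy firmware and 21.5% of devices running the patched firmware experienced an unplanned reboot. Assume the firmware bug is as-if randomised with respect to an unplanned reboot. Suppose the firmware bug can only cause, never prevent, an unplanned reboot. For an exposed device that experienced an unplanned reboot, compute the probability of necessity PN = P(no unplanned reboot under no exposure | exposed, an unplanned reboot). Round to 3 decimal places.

PN ≈ 0.431

p₁ = 0.378, p₀ = 0.215.
Under exogeneity and monotonicity, PN = (p₁ − p₀) / p₁.
PN = (0.378 − 0.215) / 0.378 = 0.163 / 0.378 ≈ 0.4312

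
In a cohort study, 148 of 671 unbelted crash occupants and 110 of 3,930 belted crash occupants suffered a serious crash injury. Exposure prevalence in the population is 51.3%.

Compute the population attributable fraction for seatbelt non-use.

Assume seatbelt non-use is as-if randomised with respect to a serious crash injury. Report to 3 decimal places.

p₁ = P(outcome | exposed) = 148/671 = 0.22057
p₀ = P(outcome | unexposed) = 110/3930 = 0.02799
Overall risk P(Y=1) = π·p₁ + (1−π)·p₀ = 0.513×0.22057 + 0.487×0.02799 = 0.12678.
Under exogeneity, PAF = [P(Y=1) − p₀] / P(Y=1).
PAF = (0.12678 − 0.02799) / 0.12678 ≈ 0.7792

PAF ≈ 0.779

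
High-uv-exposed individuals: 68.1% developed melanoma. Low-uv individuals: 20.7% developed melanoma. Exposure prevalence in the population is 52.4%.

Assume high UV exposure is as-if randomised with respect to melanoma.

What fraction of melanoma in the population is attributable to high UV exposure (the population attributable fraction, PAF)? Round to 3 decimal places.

PAF ≈ 0.545

p₁ = 0.681, p₀ = 0.207.
Overall risk P(Y=1) = π·p₁ + (1−π)·p₀ = 0.524×0.681 + 0.476×0.207 = 0.45538.
Under exogeneity, PAF = [P(Y=1) − p₀] / P(Y=1).
PAF = (0.45538 − 0.207) / 0.45538 ≈ 0.5454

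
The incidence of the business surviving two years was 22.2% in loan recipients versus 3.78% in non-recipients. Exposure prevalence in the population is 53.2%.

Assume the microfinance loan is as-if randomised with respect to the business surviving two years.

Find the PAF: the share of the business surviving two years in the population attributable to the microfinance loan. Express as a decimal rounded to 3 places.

PAF ≈ 0.722

p₁ = 0.222, p₀ = 0.0378.
Overall risk P(Y=1) = π·p₁ + (1−π)·p₀ = 0.532×0.222 + 0.468×0.0378 = 0.13579.
Under exogeneity, PAF = [P(Y=1) − p₀] / P(Y=1).
PAF = (0.13579 − 0.0378) / 0.13579 ≈ 0.7216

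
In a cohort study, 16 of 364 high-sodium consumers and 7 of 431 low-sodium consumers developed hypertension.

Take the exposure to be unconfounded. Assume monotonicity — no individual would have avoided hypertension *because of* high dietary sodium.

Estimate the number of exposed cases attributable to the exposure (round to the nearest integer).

p₁ = P(outcome | exposed) = 16/364 = 0.043956
p₀ = P(outcome | unexposed) = 7/431 = 0.016241
PN = (p₁ − p₀)/p₁ = (0.043956 − 0.016241) / 0.043956 ≈ 0.63051.
Attributable cases ≈ PN × (exposed cases) = 0.63051 × 16 ≈ 10.09.

about 10 cases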